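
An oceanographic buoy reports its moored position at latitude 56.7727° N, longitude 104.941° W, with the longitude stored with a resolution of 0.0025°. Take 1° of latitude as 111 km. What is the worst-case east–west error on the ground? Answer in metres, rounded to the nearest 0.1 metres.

With a 0.0025° grid the true value lies within half a step, ±0.0025°/2 = ±0.00125°, of the stored one.
Parallels shrink by cos φ, so at 56.7727° a degree of longitude is 111000 × 0.5480 ≈ 60823.8 m.
Maximum E–W displacement: 0.00125 × 60823.8 = 76.0297 m.

76.0 metres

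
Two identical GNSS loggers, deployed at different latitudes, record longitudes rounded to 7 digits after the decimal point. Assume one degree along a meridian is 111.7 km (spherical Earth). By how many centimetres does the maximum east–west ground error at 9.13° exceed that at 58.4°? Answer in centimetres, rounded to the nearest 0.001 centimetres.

0.259 centimetres

Rounding to 7 decimal places leaves the longitude within ±5e-08° of the true value.
At 9.13°: 5e-08° × 111700 × cos 9.13° = 5e-08 × 111700 × 0.9873 ≈ 0.0055142 m.
Error at 58.4° = 5e-08° × 111700 × cos 58.4° ≈ 0.005585 × 0.5240 = 0.0029265 m.
Difference: 0.0055142 − 0.0029265 = 0.0025878 m.
That is 0.00258778 m = 0.25878 cm.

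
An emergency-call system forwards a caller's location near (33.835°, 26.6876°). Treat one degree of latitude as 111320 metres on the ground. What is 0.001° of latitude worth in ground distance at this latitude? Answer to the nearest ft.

365 ft

0.001° × 111320 m/° = 111.32 m.
Converting: 111.32 m × 3.2808 ft/m ≈ 365.22 ft.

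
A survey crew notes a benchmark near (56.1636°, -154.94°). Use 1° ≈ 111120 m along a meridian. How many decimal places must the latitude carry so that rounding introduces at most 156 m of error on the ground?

3

One degree of latitude covers 111120 m.
Rounding to N decimal places gives at most 0.5 × 10⁻ᴺ degrees of error, i.e. 0.5 × 10⁻ᴺ × 111120 m.
Setting 55560 × 10⁻ᴺ ≤ 156 gives 10ᴺ ≥ 356.2, i.e. N ≥ 2.55.
At 2 places the error can reach 556 m, but 3 places keeps it to 55.6 m.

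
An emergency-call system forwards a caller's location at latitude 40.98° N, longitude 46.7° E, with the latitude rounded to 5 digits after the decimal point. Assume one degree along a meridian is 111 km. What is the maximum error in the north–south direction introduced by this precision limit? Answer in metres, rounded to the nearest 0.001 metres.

Rounding to 5 decimal places leaves the latitude within ±5e-06° of the true value.
North–south distance: 5e-06° × 111000 m/° = 0.555 m.

0.555 metres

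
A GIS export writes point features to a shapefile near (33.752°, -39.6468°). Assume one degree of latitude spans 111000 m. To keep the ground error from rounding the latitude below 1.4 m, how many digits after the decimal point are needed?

5

One degree of latitude covers 111000 m.
With N decimal places the half-ulp bound is 0.5·10⁻ᴺ°, or 0.5·10⁻ᴺ × 111000 m on the ground.
Need 0.5 × 111000 × 10⁻ᴺ ≤ 1.4 → 10⁻ᴺ ≤ 2.523e-05, so N ≥ 4.60.
N = 4 would give 5.55 m (too coarse); N = 5 gives 0.555 m ≤ 1.4 m.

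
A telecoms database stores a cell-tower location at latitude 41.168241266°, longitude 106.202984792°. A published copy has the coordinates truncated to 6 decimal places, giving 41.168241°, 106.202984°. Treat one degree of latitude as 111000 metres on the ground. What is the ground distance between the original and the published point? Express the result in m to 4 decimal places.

0.0725 m

The latitude changed by +0.000000266° and the longitude by +0.000000792°.
North–south shift: 0.000000266 × 111000 = 0.029526 m.
East–west at this latitude: 0.000000792° × 111000 × cos 41.1682° ≈ 0.000000792 × 83558.6 = 0.0661784 m.
Distance: √(0.029526² + 0.0661784²) ≈ 0.0724663 m.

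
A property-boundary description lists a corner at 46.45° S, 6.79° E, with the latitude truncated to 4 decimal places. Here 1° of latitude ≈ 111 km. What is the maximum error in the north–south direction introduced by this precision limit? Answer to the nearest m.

11 m

Truncating at 4 decimal places can drop up to a full unit in the last place, so the latitude may be off by as much as 0.0001°.
Along the meridian that is 0.0001° × 111000 m/° = 11.1 m.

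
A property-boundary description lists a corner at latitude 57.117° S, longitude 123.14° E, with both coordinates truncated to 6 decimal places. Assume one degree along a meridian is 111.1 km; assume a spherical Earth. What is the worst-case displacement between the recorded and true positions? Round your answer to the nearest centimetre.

Truncating at 6 decimal places can drop up to a full unit in the last place, so each coordinate may be off by as much as 1e-06°.
Latitude error → 1e-06 × 111100 = 0.1111 m along the meridian.
East–west component at 57.117°: 1e-06° × 111100 × cos 57.117° ≈ 1e-06 × 60319 ≈ 0.060319 m.
Worst case both components are at the extreme and orthogonal: √(0.1111² + 0.060319²) ≈ 0.126418 m.
That is 0.126418 m = 12.642 cm.

13 centimetres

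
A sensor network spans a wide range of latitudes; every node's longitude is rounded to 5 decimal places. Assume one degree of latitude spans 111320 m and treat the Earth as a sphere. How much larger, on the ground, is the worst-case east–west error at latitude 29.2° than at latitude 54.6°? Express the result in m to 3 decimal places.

0.163 m

Rounding to 5 decimal places leaves the longitude within ±5e-06° of the true value.
At 29.2°: 5e-06° × 111320 × cos 29.2° = 5e-06 × 111320 × 0.8729 ≈ 0.48587 m.
Error at 54.6° = 5e-06° × 111320 × cos 54.6° ≈ 0.5566 × 0.5793 = 0.32243 m.
Difference: 0.48587 − 0.32243 = 0.16344 m.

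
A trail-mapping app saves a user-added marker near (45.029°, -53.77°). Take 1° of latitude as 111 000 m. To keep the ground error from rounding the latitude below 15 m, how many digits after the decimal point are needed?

4 decimal places

One degree of latitude covers 111000 m.
With N decimal places the half-ulp bound is 0.5·10⁻ᴺ°, or 0.5·10⁻ᴺ × 111000 m on the ground.
Setting 55500 × 10⁻ᴺ ≤ 15 gives 10ᴺ ≥ 3700, i.e. N ≥ 3.57.
So 4 decimal places suffice (5.55 m); 3 would allow up to 55.5 m.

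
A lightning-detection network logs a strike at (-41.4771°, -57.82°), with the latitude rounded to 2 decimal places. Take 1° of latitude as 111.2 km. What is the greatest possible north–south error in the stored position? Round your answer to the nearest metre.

556 metres

Rounding to 2 decimal places leaves the latitude within ±0.005° of the true value.
North–south distance: 0.005° × 111200 m/° = 556 m.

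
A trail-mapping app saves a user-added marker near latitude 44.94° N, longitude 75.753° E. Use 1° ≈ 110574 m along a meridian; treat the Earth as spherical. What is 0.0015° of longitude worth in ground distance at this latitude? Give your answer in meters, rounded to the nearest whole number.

0.0015° of longitude at 44.94° is 0.0015 × 110574 × cos 44.94° ≈ 0.0015 × 78269.5 = 117.404 m.

117 meters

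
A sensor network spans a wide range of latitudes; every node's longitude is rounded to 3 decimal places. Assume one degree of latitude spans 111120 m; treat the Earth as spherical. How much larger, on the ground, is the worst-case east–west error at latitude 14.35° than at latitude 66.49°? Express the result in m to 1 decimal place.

31.7 m

Rounding to 3 decimal places leaves the longitude within ±0.0005° of the true value.
At 14.35°: 0.0005° × 111120 × cos 14.35° = 0.0005 × 111120 × 0.9688 ≈ 53.827 m.
At 66.49°: 0.0005° × 111120 × cos 66.49° = 0.0005 × 111120 × 0.3989 ≈ 22.163 m.
Difference: 53.827 − 22.163 = 31.663 m.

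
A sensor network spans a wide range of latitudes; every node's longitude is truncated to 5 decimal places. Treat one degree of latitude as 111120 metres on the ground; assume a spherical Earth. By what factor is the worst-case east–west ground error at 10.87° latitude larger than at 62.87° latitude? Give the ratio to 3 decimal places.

Truncating at 5 decimal places can drop up to a full unit in the last place, so the longitude may be off by as much as 1e-05°.
Error at 10.87° = 1e-05° × 111120 × cos 10.87° ≈ 1.1112 × 0.9821 = 1.0913 m.
At 62.87°: 1e-05° × 111120 × cos 62.87° = 1e-05 × 111120 × 0.4560 ≈ 0.50672 m.
The ratio reduces to cos 10.87° / cos 62.87° = 0.9821/0.4560 ≈ 2.1536.

2.154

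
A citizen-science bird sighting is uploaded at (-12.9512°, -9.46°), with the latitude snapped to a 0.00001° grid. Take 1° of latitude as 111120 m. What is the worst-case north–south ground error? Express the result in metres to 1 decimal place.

With a 0.00001° grid the true value lies within half a step, ±0.00001°/2 = ±5e-06°, of the stored one.
North–south distance: 5e-06° × 111120 m/° = 0.5556 m.

0.6 metres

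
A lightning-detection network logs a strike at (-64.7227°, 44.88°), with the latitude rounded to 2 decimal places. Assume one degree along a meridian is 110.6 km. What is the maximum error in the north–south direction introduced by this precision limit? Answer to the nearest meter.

553 meters

Rounding to 2 decimal places leaves the latitude within ±0.005° of the true value.
Along the meridian that is 0.005° × 110600 m/° = 553 m.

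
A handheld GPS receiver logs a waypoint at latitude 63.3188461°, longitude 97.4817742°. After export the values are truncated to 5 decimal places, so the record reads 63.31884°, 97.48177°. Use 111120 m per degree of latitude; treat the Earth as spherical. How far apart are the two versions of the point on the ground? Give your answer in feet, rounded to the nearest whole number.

2 feet

The latitude changed by +0.0000061° and the longitude by +0.0000042°.
N–S: 0.0000061° × 111120 m/° = 0.677832 m.
E–W at 63.3188°: 0.0000042° × 111120 × cos 63.3188° = 0.0000042 × 111120 × 0.4490 ≈ 0.209562 m.
Distance: √(0.677832² + 0.209562²) ≈ 0.709487 m.
Converting: 0.709487 m × 3.2808 ft/m ≈ 2.3277 ft.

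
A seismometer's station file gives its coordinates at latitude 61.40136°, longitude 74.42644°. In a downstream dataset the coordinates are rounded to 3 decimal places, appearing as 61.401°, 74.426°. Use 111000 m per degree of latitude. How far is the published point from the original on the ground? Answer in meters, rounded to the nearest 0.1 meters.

46.3 meters

The latitude changed by +0.00036° and the longitude by +0.00044°.
North–south shift: 0.00036 × 111000 = 39.96 m.
E–W at 61.401°: 0.00044° × 111000 × cos 61.401° = 0.00044 × 111000 × 0.4787 ≈ 23.3786 m.
Hypotenuse of the two orthogonal shifts: √(39.96² + 23.3786²) = 46.2964 m.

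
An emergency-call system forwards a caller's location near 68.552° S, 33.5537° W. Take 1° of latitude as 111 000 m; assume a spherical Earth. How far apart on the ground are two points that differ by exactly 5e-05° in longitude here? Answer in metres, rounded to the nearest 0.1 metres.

2.0 metres

One degree of longitude here spans 111000 × cos 68.552° = 111000 × 0.3657 ≈ 40587.9 m; 5e-05° of that is 2.02939 m.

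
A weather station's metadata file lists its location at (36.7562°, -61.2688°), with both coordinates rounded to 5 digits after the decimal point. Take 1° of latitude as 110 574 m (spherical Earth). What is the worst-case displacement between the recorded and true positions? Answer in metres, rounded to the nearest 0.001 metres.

0.708 metres

Rounding to 5 decimal places leaves each coordinate within ±5e-06° of the true value.
North–south component: 5e-06° × 110574 = 0.55287 m.
Longitude error → 5e-06 × 110574 × cos 36.7562° = 5e-06 × 110574 × 0.8012 ≈ 0.442953 m.
Combining orthogonally: (0.55287² + 0.442953²)^½ ≈ 0.70843 m.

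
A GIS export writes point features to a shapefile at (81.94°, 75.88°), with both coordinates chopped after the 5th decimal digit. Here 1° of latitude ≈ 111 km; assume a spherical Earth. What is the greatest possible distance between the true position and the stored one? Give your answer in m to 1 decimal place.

1.1 m

Truncating at 5 decimal places can drop up to a full unit in the last place, so each coordinate may be off by as much as 1e-05°.
Latitude error → 1e-05 × 111000 = 1.11 m along the meridian.
East–west component at 81.94°: 1e-05° × 111000 × cos 81.94° ≈ 1e-05 × 15563.3 ≈ 0.155633 m.
Combining orthogonally: (1.11² + 0.155633²)^½ ≈ 1.12086 m.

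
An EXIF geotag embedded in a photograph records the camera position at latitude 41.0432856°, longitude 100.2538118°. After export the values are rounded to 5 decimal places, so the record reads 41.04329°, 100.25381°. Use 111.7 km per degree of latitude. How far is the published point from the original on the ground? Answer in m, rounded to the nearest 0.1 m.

0.5 m

The latitude changed by -0.0000044° and the longitude by +0.0000018°.
N–S: -0.0000044° × 111700 m/° = -0.49148 m.
E–W at 41.0433°: 0.0000018° × 111700 × cos 41.0433° = 0.0000018 × 111700 × 0.7542 ≈ 0.151642 m.
Distance: √(0.49148² + 0.151642²) ≈ 0.514342 m.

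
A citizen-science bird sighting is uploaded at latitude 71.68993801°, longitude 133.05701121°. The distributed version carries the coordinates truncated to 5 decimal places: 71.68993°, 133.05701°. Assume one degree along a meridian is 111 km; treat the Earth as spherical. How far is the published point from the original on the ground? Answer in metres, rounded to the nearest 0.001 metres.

0.890 metres

The latitude changed by +0.00000801° and the longitude by +0.00000121°.
N–S: 0.00000801° × 111000 m/° = 0.88911 m.
E–W at 71.6899°: 0.00000121° × 111000 × cos 71.6899° = 0.00000121 × 111000 × 0.3142 ≈ 0.0421947 m.
Combined displacement = (0.88911² + 0.0421947²)^½ ≈ 0.890111 m.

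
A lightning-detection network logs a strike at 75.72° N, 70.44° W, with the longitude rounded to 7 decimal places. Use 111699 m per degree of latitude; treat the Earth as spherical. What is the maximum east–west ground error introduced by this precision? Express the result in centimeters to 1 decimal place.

0.1 centimeters

Rounding to 7 decimal places leaves the longitude within ±5e-08° of the true value.
Parallels shrink by cos φ, so at 75.72° a degree of longitude is 111699 × 0.2467 ≈ 27551.8 m.
Maximum E–W displacement: 5e-08 × 27551.8 = 0.00137759 m.
That is 0.00137759 m = 0.13776 cm.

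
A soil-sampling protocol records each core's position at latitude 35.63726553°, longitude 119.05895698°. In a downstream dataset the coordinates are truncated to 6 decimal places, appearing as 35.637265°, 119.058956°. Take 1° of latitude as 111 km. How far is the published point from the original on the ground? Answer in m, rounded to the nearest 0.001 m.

Δlat = 35.63726553 − 35.637265 = +0.00000053°; Δlon = 119.05895698 − 119.058956 = +0.00000098°.
North–south shift: 0.00000053 × 111000 = 0.05883 m.
E–W at 35.6373°: 0.00000098° × 111000 × cos 35.6373° = 0.00000098 × 111000 × 0.8127 ≈ 0.0884079 m.
Distance: √(0.05883² + 0.0884079²) ≈ 0.106193 m.

0.106 m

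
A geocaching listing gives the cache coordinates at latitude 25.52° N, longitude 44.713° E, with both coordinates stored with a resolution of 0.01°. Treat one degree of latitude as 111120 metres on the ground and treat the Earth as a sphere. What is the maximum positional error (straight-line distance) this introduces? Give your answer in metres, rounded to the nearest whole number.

748 metres

With a 0.01° grid the true value lies within half a step, ±0.01°/2 = ±0.005°, of the stored one.
Latitude error → 0.005 × 111120 = 555.6 m along the meridian.
Longitude error → 0.005 × 111120 × cos 25.52° = 0.005 × 111120 × 0.9024 ≈ 501.393 m.
Combining orthogonally: (555.6² + 501.393²)^½ ≈ 748.389 m.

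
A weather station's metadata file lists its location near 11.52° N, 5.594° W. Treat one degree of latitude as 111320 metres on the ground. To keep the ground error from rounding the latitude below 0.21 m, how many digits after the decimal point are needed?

6

One degree of latitude covers 111320 m.
N decimal places → at most half a unit in the last place, 0.5 × 10⁻ᴺ° = 111320/2 × 10⁻ᴺ m.
Setting 55660 × 10⁻ᴺ ≤ 0.21 gives 10ᴺ ≥ 2.65e+05, i.e. N ≥ 5.42.
N = 5 would give 0.557 m (too coarse); N = 6 gives 0.0557 m ≤ 0.21 m.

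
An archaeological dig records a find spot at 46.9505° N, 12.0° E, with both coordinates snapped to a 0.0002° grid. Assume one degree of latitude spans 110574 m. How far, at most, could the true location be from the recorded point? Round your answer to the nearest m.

With a 0.0002° grid the true value lies within half a step, ±0.0002°/2 = ±0.0001°, of the stored one.
Latitude error → 0.0001 × 110574 = 11.0574 m along the meridian.
East–west component at 46.9505°: 0.0001° × 110574 × cos 46.9505° ≈ 0.0001 × 75481.1 ≈ 7.54811 m.
The two errors are perpendicular, so the maximum displacement is √(11.0574² + 7.54811²) ≈ 13.3881 m.

13 m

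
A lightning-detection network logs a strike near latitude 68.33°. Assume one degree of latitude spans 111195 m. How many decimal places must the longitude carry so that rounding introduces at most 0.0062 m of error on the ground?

7

At 68.33° one degree of longitude covers 111195 × cos 68.33° ≈ 111195 × 0.3693 ≈ 41059.9 m.
Rounding to N decimal places gives at most 0.5 × 10⁻ᴺ degrees of error, i.e. 0.5 × 10⁻ᴺ × 41059.9 m.
Setting 20529.9 × 10⁻ᴺ ≤ 0.0062 gives 10ᴺ ≥ 3.311e+06, i.e. N ≥ 6.52.
So 7 decimal places suffice (0.00205 m); 6 would allow up to 0.0205 m.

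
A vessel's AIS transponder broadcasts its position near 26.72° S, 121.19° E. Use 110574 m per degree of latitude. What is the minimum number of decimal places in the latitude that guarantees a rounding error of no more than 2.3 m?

5 decimal places

One degree of latitude covers 110574 m.
N decimal places → at most half a unit in the last place, 0.5 × 10⁻ᴺ° = 110574/2 × 10⁻ᴺ m.
Need 0.5 × 110574 × 10⁻ᴺ ≤ 2.3 → 10⁻ᴺ ≤ 4.160e-05, so N ≥ 4.38.
At 4 places the error can reach 5.53 m, but 5 places keeps it to 0.553 m.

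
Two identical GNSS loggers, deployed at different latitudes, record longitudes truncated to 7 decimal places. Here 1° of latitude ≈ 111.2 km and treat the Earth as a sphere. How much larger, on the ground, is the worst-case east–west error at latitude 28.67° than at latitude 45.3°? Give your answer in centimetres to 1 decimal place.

0.2 centimetres

Truncating at 7 decimal places can drop up to a full unit in the last place, so the longitude may be off by as much as 1e-07°.
Error at 28.67° = 1e-07° × 111200 × cos 28.67° ≈ 0.01112 × 0.8774 = 0.0097567 m.
At 45.3°: 1e-07° × 111200 × cos 45.3° = 1e-07 × 111200 × 0.7034 ≈ 0.0078217 m.
So the lower-latitude error exceeds the higher by 0.0097567 − 0.0078217 = 0.0019349 m.
That is 0.00193491 m = 0.19349 cm.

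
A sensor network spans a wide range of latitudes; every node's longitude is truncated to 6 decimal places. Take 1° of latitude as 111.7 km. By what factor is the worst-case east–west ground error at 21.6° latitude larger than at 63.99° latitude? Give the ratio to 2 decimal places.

2.12

Truncating at 6 decimal places can drop up to a full unit in the last place, so the longitude may be off by as much as 1e-06°.
At 21.6°: 1e-06° × 111700 × cos 21.6° = 1e-06 × 111700 × 0.9298 ≈ 0.10386 m.
At 63.99°: 1e-06° × 111700 × cos 63.99° = 1e-06 × 111700 × 0.4385 ≈ 0.048984 m.
The ratio reduces to cos 21.6° / cos 63.99° = 0.9298/0.4385 ≈ 2.1202.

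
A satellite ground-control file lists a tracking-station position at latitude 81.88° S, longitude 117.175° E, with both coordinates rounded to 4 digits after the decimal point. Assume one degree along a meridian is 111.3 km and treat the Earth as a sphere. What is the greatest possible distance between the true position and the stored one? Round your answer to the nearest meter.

Rounding to 4 decimal places leaves each coordinate within ±5e-05° of the true value.
Latitude error → 5e-05 × 111300 = 5.565 m along the meridian.
Longitude error → 5e-05 × 111300 × cos 81.88° = 5e-05 × 111300 × 0.1412 ≈ 0.786038 m.
The two errors are perpendicular, so the maximum displacement is √(5.565² + 0.786038²) ≈ 5.62024 m.

6 meters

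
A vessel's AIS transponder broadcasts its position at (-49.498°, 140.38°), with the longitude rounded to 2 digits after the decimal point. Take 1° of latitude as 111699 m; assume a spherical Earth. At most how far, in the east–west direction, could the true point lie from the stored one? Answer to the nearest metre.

Rounding to 2 decimal places leaves the longitude within ±0.005° of the true value.
One degree of longitude at 49.498° is 111699 × cos 49.498° ≈ 111699 × 0.6495 = 72545.7 m.
So at most 0.005° × 72545.7 ≈ 362.728 m east–west.

363 metres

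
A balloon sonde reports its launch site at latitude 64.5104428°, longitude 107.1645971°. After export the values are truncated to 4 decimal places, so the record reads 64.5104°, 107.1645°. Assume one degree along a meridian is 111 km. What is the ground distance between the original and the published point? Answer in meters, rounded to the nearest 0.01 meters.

Δlat = 64.5104428 − 64.5104 = +0.0000428°; Δlon = 107.1645971 − 107.1645 = +0.0000971°.
N–S: 0.0000428° × 111000 m/° = 4.7508 m.
E–W at 64.5104°: 0.0000971° × 111000 × cos 64.5104° = 0.0000971 × 111000 × 0.4303 ≈ 4.63833 m.
Hypotenuse of the two orthogonal shifts: √(4.7508² + 4.63833²) = 6.63959 m.

6.64 meters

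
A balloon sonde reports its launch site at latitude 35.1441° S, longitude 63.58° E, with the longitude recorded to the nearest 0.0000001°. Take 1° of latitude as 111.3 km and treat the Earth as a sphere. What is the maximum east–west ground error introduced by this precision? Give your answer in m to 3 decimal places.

Rounding to 7 decimal places leaves the longitude within ±5e-08° of the true value.
At latitude 35.1441° a degree of longitude spans 111300 m × cos 35.1441° = 111300 × 0.8177 ≈ 91010.8 m.
Maximum E–W displacement: 5e-08 × 91010.8 = 0.00455054 m.

0.005 m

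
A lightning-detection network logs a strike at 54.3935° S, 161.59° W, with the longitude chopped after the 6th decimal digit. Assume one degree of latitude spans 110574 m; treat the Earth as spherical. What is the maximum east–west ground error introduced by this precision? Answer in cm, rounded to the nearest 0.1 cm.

6.4 cm

Truncating at 6 decimal places can drop up to a full unit in the last place, so the longitude may be off by as much as 1e-06°.
Parallels shrink by cos φ, so at 54.3935° a degree of longitude is 110574 × 0.5822 ≈ 64377.9 m.
East–west error: 1e-06° × 64377.9 m/° ≈ 0.0643779 m.
That is 0.0643779 m = 6.4378 cm.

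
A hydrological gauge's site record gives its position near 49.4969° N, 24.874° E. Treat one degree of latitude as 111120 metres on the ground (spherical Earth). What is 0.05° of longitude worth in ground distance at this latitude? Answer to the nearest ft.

At 49.4969° a degree of longitude is 111120 × cos 49.4969° ≈ 72171.2 m, so 0.05° corresponds to 3608.56 m.
In feet: 3608.56 m ÷ 0.3048 ≈ 11839 ft.

11839 ft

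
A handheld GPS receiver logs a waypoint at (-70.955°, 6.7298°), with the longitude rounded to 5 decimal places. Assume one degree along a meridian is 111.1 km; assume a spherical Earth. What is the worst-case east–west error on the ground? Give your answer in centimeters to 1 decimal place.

Rounding to 5 decimal places leaves the longitude within ±5e-06° of the true value.
One degree of longitude at 70.955° is 111100 × cos 70.955° ≈ 111100 × 0.3263 = 36253.1 m.
East–west error: 5e-06° × 36253.1 m/° ≈ 0.181266 m.
That is 0.181266 m = 18.127 cm.

18.1 centimeters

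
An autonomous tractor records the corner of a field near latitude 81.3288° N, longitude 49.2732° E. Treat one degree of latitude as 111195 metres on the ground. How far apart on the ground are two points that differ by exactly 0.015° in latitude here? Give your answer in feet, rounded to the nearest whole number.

0.015° × 111195 m/° = 1667.92 m.
Converting: 1667.92 m × 3.2808 ft/m ≈ 5472.2 ft.

5472 feet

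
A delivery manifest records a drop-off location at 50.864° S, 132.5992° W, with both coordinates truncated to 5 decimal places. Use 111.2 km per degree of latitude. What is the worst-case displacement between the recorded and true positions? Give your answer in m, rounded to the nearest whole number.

Truncating at 5 decimal places can drop up to a full unit in the last place, so each coordinate may be off by as much as 1e-05°.
Latitude error → 1e-05 × 111200 = 1.112 m along the meridian.
East–west component at 50.864°: 1e-05° × 111200 × cos 50.864° ≈ 1e-05 × 70185.4 ≈ 0.701854 m.
Combining orthogonally: (1.112² + 0.701854²)^½ ≈ 1.31497 m.

1 m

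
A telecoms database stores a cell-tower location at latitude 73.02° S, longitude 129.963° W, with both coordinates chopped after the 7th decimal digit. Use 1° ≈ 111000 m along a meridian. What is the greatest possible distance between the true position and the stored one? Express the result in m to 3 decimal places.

Truncating at 7 decimal places can drop up to a full unit in the last place, so each coordinate may be off by as much as 1e-07°.
Latitude error → 1e-07 × 111000 = 0.0111 m along the meridian.
East–west component at 73.02°: 1e-07° × 111000 × cos 73.02° ≈ 1e-07 × 32416.2 ≈ 0.00324162 m.
The two errors are perpendicular, so the maximum displacement is √(0.0111² + 0.00324162²) ≈ 0.0115637 m.

0.012 m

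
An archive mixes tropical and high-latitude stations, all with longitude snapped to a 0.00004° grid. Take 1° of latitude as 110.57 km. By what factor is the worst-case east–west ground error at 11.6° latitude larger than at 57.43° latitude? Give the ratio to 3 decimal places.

1.820

With a 0.00004° grid the true value lies within half a step, ±0.00004°/2 = ±2e-05°, of the stored one.
Error at 11.6° = 2e-05° × 110570 × cos 11.6° ≈ 2.2114 × 0.9796 = 2.1662 m.
At 57.43°: 2e-05° × 110570 × cos 57.43° = 2e-05 × 110570 × 0.5383 ≈ 1.1905 m.
Ratio: 2.1662 / 1.1905 = cos 11.6° / cos 57.43° ≈ 1.8197.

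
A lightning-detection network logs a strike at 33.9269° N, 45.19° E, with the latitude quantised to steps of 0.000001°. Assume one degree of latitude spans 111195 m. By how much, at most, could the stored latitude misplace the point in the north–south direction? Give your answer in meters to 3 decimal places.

With a 0.000001° grid the true value lies within half a step, ±0.000001°/2 = ±5e-07°, of the stored one.
North–south distance: 5e-07° × 111195 m/° = 0.0555975 m.

0.056 meters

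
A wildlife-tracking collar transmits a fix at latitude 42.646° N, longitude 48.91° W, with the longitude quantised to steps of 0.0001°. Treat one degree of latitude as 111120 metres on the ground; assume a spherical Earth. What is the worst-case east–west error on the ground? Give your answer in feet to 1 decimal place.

With a 0.0001° grid the true value lies within half a step, ±0.0001°/2 = ±5e-05°, of the stored one.
At latitude 42.646° a degree of longitude spans 111120 m × cos 42.646° = 111120 × 0.7356 ≈ 81734.7 m.
Maximum E–W displacement: 5e-05 × 81734.7 = 4.08673 m.
In feet: 4.08673 m ÷ 0.3048 ≈ 13.408 ft.

13.4 feet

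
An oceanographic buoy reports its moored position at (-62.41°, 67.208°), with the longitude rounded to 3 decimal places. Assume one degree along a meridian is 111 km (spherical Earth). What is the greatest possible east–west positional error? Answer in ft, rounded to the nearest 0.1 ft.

Rounding to 3 decimal places leaves the longitude within ±0.0005° of the true value.
One degree of longitude at 62.41° is 111000 × cos 62.41° ≈ 111000 × 0.4631 = 51408.7 m.
So at most 0.0005° × 51408.7 ≈ 25.7043 m east–west.
In feet: 25.7043 m ÷ 0.3048 ≈ 84.332 ft.

84.3 ft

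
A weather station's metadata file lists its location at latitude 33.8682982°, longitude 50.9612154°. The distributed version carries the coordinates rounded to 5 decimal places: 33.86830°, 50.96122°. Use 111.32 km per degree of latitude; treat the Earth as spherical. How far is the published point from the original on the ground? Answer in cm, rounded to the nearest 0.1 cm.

47.0 cm

Δlat = 33.8682982 − 33.86830 = -0.0000018°; Δlon = 50.9612154 − 50.96122 = -0.0000046°.
North–south shift: -0.0000018 × 111320 = -0.200376 m.
E–W at 33.8683°: -0.0000046° × 111320 × cos 33.8683° = -0.0000046 × 111320 × 0.8303 ≈ -0.425184 m.
Distance: √(0.200376² + 0.425184²) ≈ 0.470034 m.
That is 0.470034 m = 47.003 cm.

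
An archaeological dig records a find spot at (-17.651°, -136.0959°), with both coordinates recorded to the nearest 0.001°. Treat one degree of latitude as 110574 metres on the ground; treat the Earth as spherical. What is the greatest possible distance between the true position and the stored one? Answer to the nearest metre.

Rounding to 3 decimal places leaves each coordinate within ±0.0005° of the true value.
North–south component: 0.0005° × 110574 = 55.287 m.
East–west component at 17.651°: 0.0005° × 110574 × cos 17.651° ≈ 0.0005 × 105368 ≈ 52.6842 m.
Worst case both components are at the extreme and orthogonal: √(55.287² + 52.6842²) ≈ 76.3693 m.

76 metres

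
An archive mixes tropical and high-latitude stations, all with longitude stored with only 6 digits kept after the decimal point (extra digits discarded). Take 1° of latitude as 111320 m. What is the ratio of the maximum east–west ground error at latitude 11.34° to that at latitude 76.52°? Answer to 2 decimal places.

4.21

Truncating at 6 decimal places can drop up to a full unit in the last place, so the longitude may be off by as much as 1e-06°.
At 11.34°: 1e-06° × 111320 × cos 11.34° = 1e-06 × 111320 × 0.9805 ≈ 0.10915 m.
Error at 76.52° = 1e-06° × 111320 × cos 76.52° ≈ 0.11132 × 0.2331 = 0.025949 m.
The ratio reduces to cos 11.34° / cos 76.52° = 0.9805/0.2331 ≈ 4.2061.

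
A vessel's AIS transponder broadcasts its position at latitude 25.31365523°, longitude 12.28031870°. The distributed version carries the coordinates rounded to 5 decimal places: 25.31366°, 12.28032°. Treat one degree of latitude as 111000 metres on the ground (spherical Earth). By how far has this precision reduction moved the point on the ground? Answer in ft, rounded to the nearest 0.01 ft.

1.79 ft

The latitude changed by -0.00000477° and the longitude by -0.00000130°.
N–S: -0.00000477° × 111000 m/° = -0.52947 m.
E–W at 25.3137°: -0.00000130° × 111000 × cos 25.3137° = -0.00000130 × 111000 × 0.9040 ≈ -0.130444 m.
Distance: √(0.52947² + 0.130444²) ≈ 0.545302 m.
Converting: 0.545302 m × 3.2808 ft/m ≈ 1.789 ft.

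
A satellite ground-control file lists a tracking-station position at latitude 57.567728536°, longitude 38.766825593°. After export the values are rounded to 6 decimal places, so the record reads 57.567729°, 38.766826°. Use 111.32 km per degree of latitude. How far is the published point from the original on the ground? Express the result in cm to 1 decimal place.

5.7 cm

The latitude changed by -0.000000464° and the longitude by -0.000000407°.
N–S: -0.000000464° × 111320 m/° = -0.0516525 m.
East–west at this latitude: -0.000000407° × 111320 × cos 57.5677° ≈ -0.000000407 × 59701.2 = -0.0242984 m.
Distance: √(0.0516525² + 0.0242984²) ≈ 0.0570823 m.
That is 0.0570823 m = 5.7082 cm.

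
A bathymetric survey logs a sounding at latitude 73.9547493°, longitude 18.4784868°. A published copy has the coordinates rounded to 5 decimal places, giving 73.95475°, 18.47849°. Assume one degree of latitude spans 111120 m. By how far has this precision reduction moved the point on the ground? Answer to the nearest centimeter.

Δlat = 73.9547493 − 73.95475 = -0.0000007°; Δlon = 18.4784868 − 18.47849 = -0.0000032°.
North–south shift: -0.0000007 × 111120 = -0.077784 m.
E–W at 73.9548°: -0.0000032° × 111120 × cos 73.9548° = -0.0000032 × 111120 × 0.2764 ≈ -0.0982822 m.
Combined displacement = (0.077784² + 0.0982822²)^½ ≈ 0.125338 m.
That is 0.125338 m = 12.534 cm.

13 centimeters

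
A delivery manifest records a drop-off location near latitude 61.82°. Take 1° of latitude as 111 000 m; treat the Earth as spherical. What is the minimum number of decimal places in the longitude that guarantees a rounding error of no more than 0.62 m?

5 decimal places

At 61.82° one degree of longitude covers 111000 × cos 61.82° ≈ 111000 × 0.4722 ≈ 52419 m.
Rounding to N decimal places gives at most 0.5 × 10⁻ᴺ degrees of error, i.e. 0.5 × 10⁻ᴺ × 52419 m.
Need 0.5 × 52419 × 10⁻ᴺ ≤ 0.62 → 10⁻ᴺ ≤ 2.366e-05, so N ≥ 4.63.
At 4 places the error can reach 2.62 m, but 5 places keeps it to 0.262 m.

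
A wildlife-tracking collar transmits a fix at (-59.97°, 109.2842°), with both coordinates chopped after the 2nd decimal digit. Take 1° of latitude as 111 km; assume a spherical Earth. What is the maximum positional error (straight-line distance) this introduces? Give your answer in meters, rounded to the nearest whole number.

1241 meters

Truncating at 2 decimal places can drop up to a full unit in the last place, so each coordinate may be off by as much as 0.01°.
North–south component: 0.01° × 111000 = 1110 m.
Longitude error → 0.01 × 111000 × cos 59.97° = 0.01 × 111000 × 0.5005 ≈ 555.503 m.
Combining orthogonally: (1110² + 555.503²)^½ ≈ 1241.24 m.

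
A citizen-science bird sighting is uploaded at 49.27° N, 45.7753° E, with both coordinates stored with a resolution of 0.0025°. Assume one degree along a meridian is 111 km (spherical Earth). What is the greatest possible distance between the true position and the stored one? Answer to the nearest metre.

With a 0.0025° grid the true value lies within half a step, ±0.0025°/2 = ±0.00125°, of the stored one.
North–south component: 0.00125° × 111000 = 138.75 m.
East–west component at 49.27°: 0.00125° × 111000 × cos 49.27° ≈ 0.00125 × 72427 ≈ 90.5337 m.
Worst case both components are at the extreme and orthogonal: √(138.75² + 90.5337²) ≈ 165.674 m.

166 metres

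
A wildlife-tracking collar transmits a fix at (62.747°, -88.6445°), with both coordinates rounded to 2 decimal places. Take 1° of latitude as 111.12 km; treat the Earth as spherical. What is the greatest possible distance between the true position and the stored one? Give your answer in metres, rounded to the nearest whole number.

Rounding to 2 decimal places leaves each coordinate within ±0.005° of the true value.
North–south component: 0.005° × 111120 = 555.6 m.
Longitude error → 0.005 × 111120 × cos 62.747° = 0.005 × 111120 × 0.4579 ≈ 254.421 m.
Combining orthogonally: (555.6² + 254.421²)^½ ≈ 611.082 m.

611 metres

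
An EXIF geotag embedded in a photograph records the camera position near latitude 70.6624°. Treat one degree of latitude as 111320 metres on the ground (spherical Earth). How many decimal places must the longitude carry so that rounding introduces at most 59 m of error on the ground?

3 decimal places

At 70.6624° one degree of longitude covers 111320 × cos 70.6624° ≈ 111320 × 0.3311 ≈ 36861.8 m.
With N decimal places the half-ulp bound is 0.5·10⁻ᴺ°, or 0.5·10⁻ᴺ × 36861.8 m on the ground.
Need 0.5 × 36861.8 × 10⁻ᴺ ≤ 59 → 10⁻ᴺ ≤ 3.201e-03, so N ≥ 2.49.
So 3 decimal places suffice (18.4 m); 2 would allow up to 184 m.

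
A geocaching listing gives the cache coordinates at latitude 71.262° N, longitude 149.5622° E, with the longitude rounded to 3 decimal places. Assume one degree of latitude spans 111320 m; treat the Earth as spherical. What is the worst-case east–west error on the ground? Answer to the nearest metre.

18 metres

Rounding to 3 decimal places leaves the longitude within ±0.0005° of the true value.
One degree of longitude at 71.262° is 111320 × cos 71.262° ≈ 111320 × 0.3212 = 35760.6 m.
So at most 0.0005° × 35760.6 ≈ 17.8803 m east–west.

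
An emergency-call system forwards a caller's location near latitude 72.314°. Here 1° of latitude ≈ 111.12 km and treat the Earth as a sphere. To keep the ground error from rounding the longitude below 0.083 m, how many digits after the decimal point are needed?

At 72.314° one degree of longitude covers 111120 × cos 72.314° ≈ 111120 × 0.3038 ≈ 33758.3 m.
With N decimal places the half-ulp bound is 0.5·10⁻ᴺ°, or 0.5·10⁻ᴺ × 33758.3 m on the ground.
Need 0.5 × 33758.3 × 10⁻ᴺ ≤ 0.083 → 10⁻ᴺ ≤ 4.917e-06, so N ≥ 5.31.
At 5 places the error can reach 0.169 m, but 6 places keeps it to 0.0169 m.

6 decimal places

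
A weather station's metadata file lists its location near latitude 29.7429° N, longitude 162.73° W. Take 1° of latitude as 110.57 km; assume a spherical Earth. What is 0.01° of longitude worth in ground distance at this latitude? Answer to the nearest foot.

At 29.7429° a degree of longitude is 110570 × cos 29.7429° ≈ 96003.5 m, so 0.01° corresponds to 960.035 m.
In feet: 960.035 m ÷ 0.3048 ≈ 3149.7 ft.

3150 feet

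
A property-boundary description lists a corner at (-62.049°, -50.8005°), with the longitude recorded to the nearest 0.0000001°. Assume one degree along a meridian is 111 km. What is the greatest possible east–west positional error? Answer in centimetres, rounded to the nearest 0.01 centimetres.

Rounding to 7 decimal places leaves the longitude within ±5e-08° of the true value.
One degree of longitude at 62.049° is 111000 × cos 62.049° ≈ 111000 × 0.4687 = 52027.5 m.
Maximum E–W displacement: 5e-08 × 52027.5 = 0.00260138 m.
That is 0.00260138 m = 0.26014 cm.

0.26 centimetres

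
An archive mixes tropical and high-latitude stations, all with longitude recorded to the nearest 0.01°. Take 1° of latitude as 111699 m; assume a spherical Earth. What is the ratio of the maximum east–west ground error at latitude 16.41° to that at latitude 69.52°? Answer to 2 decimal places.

Rounding to 2 decimal places leaves the longitude within ±0.005° of the true value.
At 16.41°: 0.005° × 111699 × cos 16.41° = 0.005 × 111699 × 0.9593 ≈ 535.74 m.
At 69.52°: 0.005° × 111699 × cos 69.52° = 0.005 × 111699 × 0.3499 ≈ 195.41 m.
The ratio reduces to cos 16.41° / cos 69.52° = 0.9593/0.3499 ≈ 2.7417.

2.74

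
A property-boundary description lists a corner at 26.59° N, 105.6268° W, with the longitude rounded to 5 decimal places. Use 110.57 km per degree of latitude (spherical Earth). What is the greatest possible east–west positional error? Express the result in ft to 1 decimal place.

1.6 ft

Rounding to 5 decimal places leaves the longitude within ±5e-06° of the true value.
One degree of longitude at 26.59° is 110570 × cos 26.59° ≈ 110570 × 0.8942 = 98875.3 m.
So at most 5e-06° × 98875.3 ≈ 0.494376 m east–west.
Converting: 0.494376 m × 3.2808 ft/m ≈ 1.622 ft.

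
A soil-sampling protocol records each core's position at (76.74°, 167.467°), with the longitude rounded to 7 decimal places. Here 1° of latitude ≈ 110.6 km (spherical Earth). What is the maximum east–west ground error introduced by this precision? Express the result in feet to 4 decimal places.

Rounding to 7 decimal places leaves the longitude within ±5e-08° of the true value.
Parallels shrink by cos φ, so at 76.74° a degree of longitude is 110600 × 0.2294 ≈ 25368.4 m.
Maximum E–W displacement: 5e-08 × 25368.4 = 0.00126842 m.
In feet: 0.00126842 m ÷ 0.3048 ≈ 0.0041615 ft.

0.0042 feet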